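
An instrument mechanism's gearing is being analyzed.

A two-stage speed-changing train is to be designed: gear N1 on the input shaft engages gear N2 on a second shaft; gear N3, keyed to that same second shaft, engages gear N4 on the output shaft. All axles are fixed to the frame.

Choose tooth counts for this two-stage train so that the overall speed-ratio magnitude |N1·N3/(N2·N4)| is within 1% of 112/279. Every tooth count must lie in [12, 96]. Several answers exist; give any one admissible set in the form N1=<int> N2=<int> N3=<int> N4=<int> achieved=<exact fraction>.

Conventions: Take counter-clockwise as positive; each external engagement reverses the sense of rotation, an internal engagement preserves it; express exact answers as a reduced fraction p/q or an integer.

N1=14 N2=18 N3=16 N4=31 achieved=112/279

2-stage fixed-axis compound train for ratio 112/279
target = 112/279 in lowest terms: an exact hit needs N1·N3 = k·112 and N2·N4 = k·279 for one integer k, every count in [12, 96]; additionally prefer no 1:1 stage (N1 ≠ N2, N3 ≠ N4)
k = 1: no 1:1-free in-range split of k·112 and k·279 into factor pairs; take k = 2
k = 2: N1·N3 = 224 = 14·16, N2·N4 = 558 = 18·31
achieved = 14·16/(18·31) = 112/279; |achieved − target| = 0 ≤ 28/6975 ✓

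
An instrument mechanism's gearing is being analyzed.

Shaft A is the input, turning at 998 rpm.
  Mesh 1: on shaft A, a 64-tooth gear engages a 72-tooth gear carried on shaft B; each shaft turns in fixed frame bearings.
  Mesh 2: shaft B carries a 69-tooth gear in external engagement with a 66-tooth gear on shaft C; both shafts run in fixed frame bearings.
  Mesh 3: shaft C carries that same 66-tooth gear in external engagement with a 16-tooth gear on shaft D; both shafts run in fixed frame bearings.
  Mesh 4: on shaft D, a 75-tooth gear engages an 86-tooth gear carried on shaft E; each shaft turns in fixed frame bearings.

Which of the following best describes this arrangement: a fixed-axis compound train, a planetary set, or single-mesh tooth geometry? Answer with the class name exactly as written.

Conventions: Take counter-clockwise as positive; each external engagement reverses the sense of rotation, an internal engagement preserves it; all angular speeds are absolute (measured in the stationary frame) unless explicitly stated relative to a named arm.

topology: fixed-axis compound train — 4 meshes, A→E
classification: fixed-axis compound train

fixed-axis compound train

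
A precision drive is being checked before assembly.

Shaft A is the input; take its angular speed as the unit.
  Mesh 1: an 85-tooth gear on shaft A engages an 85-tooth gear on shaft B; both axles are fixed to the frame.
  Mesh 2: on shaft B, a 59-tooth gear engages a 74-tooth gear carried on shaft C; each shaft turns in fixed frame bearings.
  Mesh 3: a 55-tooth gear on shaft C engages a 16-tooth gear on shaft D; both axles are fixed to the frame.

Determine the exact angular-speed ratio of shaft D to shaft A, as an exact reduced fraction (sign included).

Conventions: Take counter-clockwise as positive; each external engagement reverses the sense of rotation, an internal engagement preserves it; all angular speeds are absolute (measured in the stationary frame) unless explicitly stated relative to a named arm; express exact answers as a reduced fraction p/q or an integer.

-3245/1184

class = fixed-axis compound train [3 meshes; 3 ratios multiply, 3 sense flips]
mesh 1 [85T→85T]: running ratio 1, sense −
mesh 2 [59T→74T]: running ratio 59/74, sense +
mesh 3 [55T→16T]: running ratio 3245/1184, sense −
ω_out/ω_in = -3245/1184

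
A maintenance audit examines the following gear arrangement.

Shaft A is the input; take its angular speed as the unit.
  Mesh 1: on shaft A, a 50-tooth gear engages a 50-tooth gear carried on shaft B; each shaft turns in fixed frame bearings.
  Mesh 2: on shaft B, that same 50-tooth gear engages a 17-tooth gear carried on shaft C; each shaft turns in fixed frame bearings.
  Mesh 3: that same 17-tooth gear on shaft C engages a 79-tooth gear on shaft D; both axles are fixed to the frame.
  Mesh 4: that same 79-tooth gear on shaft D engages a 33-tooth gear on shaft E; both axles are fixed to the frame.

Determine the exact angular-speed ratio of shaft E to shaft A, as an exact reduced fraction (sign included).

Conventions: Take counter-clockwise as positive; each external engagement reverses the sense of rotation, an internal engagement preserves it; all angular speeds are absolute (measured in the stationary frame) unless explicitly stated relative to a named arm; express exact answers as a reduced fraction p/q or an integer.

50/33

class = fixed-axis compound train [4 meshes; 4 ratios multiply, 4 sense flips]
mesh 1 [50T→50T]: running ratio 1, sense −
mesh 2 [50T→17T]: running ratio 50/17, sense +
mesh 3 [17T→79T]: running ratio 50/79, sense −
mesh 4 [79T→33T]: running ratio 50/33, sense +
ω_out/ω_in = 50/33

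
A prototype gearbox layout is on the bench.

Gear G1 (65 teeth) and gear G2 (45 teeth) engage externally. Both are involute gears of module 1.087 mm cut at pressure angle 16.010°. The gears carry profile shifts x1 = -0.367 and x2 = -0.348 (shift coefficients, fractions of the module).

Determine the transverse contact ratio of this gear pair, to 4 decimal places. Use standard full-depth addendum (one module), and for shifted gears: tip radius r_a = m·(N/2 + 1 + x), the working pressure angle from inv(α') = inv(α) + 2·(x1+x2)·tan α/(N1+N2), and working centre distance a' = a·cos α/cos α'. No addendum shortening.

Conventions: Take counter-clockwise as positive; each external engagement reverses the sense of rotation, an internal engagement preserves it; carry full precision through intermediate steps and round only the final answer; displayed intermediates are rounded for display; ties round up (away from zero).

recognized (one external pair, fixed centres): single-mesh tooth geometry, m = 1.087, N1 = 65, N2 = 45
base radii: r_b1 = 33.957273, r_b2 = 23.508881
tip radii: r_a1 = 36.015571, r_a2 = 25.166224
inv(α') = inv(16.010°) + 2·(-0.367-0.348)·tan α/(65+45) = 0.00377692  ⇒  α' = 12.78292°
a' = a·cos α / cos α' = 59.7850·cos 16.010°/cos 12.78292° = 58.926630
action lengths: √(r_a1²−r_b1²) = 12.001042, √(r_a2²−r_b2²) = 8.981723
base pitch p_b = π·m·cos α = 3.282459
CR = (12.001042 + 8.981723 − 58.926630·sin 12.78292°)/3.282459 = 2.420375
contact ratio ≈ 2.4204

2.4204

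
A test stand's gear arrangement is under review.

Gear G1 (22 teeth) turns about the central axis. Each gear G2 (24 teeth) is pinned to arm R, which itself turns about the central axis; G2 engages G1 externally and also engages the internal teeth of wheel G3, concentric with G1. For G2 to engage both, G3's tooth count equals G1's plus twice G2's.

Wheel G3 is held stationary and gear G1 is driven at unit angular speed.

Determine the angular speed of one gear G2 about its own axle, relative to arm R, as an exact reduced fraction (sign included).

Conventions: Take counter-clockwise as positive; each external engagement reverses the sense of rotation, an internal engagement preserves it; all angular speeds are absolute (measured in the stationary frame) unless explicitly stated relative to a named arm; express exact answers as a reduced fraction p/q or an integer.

class = planetary set [G3 = 22+2·24 = 70; Willis about the carrier]
ring teeth: 22 + 2·24 = 70
22(ω_sun−ω_arm) = −70(ω_ring−ω_arm),  ω_ring = 0, ω_sun = 1
22(1−ω_arm) = −70(0−ω_arm)  ⇒  92·ω_arm = 22  ⇒  ω_arm = 11/46
sun–planet mesh: 22·(1−11/46) = −24·(ω_p−ω_arm)  ⇒  ω_p−ω_arm = -385/552
exact speed ratio = -385/552

-385/552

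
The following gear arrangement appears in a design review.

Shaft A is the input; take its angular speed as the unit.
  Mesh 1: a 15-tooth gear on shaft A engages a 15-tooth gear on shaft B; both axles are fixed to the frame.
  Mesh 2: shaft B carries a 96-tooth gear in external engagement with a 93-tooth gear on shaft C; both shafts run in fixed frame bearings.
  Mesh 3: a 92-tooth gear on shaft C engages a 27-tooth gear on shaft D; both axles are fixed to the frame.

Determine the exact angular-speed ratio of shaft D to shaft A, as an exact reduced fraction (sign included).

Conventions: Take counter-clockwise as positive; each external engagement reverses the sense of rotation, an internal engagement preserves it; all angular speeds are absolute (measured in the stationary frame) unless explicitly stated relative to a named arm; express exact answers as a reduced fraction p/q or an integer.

class = fixed-axis compound train [3 meshes; 3 ratios multiply, 3 sense flips]
mesh 1 [15T→15T]: running ratio 1, sense −
mesh 2 [96T→93T]: running ratio 32/31, sense +
mesh 3 [92T→27T]: running ratio 2944/837, sense −
ω_out/ω_in = -2944/837

-2944/837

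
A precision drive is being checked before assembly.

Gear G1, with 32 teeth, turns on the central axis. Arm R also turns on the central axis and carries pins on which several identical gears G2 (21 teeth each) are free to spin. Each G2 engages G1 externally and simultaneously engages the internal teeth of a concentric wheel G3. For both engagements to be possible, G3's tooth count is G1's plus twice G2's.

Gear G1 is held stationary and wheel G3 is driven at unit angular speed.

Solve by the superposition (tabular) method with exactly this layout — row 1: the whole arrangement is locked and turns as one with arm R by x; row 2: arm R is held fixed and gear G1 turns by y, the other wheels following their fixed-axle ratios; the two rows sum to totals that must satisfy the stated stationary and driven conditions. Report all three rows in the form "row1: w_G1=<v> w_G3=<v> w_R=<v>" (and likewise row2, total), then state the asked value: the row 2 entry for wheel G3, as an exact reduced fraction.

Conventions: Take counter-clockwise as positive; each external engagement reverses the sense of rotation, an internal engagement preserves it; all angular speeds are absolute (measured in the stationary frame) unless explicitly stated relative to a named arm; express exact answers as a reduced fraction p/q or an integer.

topology: planetary set — G1 32T / G2 21T / G3 74T, arm = carrier (Willis)
row 1: whole set turns with the arm by x
row 2 — arm fixed, fixed-axis ratios: sun y, ring −(32/74)·y, arm 0
boundary: total ω_sun = x + y = 0 and total ω_ring = x − (32/74)·y = 1  ⇒  y = -37/53, x = 37/53
row 2 ring = −(32/74)·(-37/53) = 16/53
totals (row 1 + row 2): sun 37/53 + (-37/53) = 0, ring 37/53 + 16/53 = 1, arm 37/53 + 0 = 37/53
asked cell (row2, ring) = 16/53

row1: w_G1=37/53 w_G3=37/53 w_R=37/53
row2: w_G1=-37/53 w_G3=16/53 w_R=0
total: w_G1=0 w_G3=1 w_R=37/53
asked value: 16/53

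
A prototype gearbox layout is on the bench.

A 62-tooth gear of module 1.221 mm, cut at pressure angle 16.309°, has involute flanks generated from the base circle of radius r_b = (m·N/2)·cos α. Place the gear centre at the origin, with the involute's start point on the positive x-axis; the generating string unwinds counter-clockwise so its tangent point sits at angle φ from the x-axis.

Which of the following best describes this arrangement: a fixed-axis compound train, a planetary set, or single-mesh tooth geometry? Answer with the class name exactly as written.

topology: single-mesh involute geometry — m = 1.221, N = 62
classification: single-mesh tooth geometry

single-mesh tooth geometry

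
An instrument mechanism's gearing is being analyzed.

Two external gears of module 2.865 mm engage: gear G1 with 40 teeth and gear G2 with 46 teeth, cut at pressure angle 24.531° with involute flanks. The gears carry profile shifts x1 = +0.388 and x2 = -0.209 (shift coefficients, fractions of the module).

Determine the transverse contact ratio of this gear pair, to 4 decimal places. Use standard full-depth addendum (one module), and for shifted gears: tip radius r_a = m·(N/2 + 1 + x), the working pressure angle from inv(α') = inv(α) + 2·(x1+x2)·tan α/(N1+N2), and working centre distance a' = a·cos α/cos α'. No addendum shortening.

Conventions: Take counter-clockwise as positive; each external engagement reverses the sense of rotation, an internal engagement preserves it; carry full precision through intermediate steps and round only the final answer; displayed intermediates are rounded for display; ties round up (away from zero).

class = single-mesh tooth geometry [involute pair 40T × 46T, m = 2.865]
base radii: r_b1 = 52.127917, r_b2 = 59.947104
tip radii: r_a1 = 61.276620, r_a2 = 68.161215
inv(α') = inv(24.531°) + 2·(+0.388-0.209)·tan α/(40+46) = 0.03013293  ⇒  α' = 25.04145°
a' = a·cos α / cos α' = 123.1950·cos 24.531°/cos 25.04145° = 123.702862
action lengths: √(r_a1²−r_b1²) = 32.210316, √(r_a2²−r_b2²) = 32.439111
base pitch p_b = π·m·cos α = 8.188234
CR = (32.210316 + 32.439111 − 123.702862·sin 25.04145°)/8.188234 = 1.500843
contact ratio ≈ 1.5008

1.5008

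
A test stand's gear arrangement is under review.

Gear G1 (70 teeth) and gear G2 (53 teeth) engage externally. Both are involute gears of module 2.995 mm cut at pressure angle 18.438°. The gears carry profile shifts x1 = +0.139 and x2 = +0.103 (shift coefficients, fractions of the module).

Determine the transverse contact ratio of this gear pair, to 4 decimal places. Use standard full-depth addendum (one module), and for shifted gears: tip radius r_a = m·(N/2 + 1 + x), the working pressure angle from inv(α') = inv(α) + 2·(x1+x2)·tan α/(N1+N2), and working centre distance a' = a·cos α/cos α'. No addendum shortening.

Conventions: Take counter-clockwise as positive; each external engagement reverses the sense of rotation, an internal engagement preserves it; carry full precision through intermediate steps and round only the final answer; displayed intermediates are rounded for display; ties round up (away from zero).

topology: single-mesh involute geometry — m = 2.995, 70T/53T pair
base radii: r_b1 = 99.443961, r_b2 = 75.293285
tip radii: r_a1 = 108.236305, r_a2 = 82.670985
inv(α') = inv(18.438°) + 2·(+0.139+0.103)·tan α/(70+53) = 0.01290058  ⇒  α' = 19.08921°
a' = a·cos α / cos α' = 184.1925·cos 18.438°/cos 19.08921° = 184.905076
action lengths: √(r_a1²−r_b1²) = 42.731678, √(r_a2²−r_b2²) = 34.138146
base pitch p_b = π·m·cos α = 8.926069
CR = (42.731678 + 34.138146 − 184.905076·sin 19.08921°)/8.926069 = 1.837146
contact ratio ≈ 1.8371

1.8371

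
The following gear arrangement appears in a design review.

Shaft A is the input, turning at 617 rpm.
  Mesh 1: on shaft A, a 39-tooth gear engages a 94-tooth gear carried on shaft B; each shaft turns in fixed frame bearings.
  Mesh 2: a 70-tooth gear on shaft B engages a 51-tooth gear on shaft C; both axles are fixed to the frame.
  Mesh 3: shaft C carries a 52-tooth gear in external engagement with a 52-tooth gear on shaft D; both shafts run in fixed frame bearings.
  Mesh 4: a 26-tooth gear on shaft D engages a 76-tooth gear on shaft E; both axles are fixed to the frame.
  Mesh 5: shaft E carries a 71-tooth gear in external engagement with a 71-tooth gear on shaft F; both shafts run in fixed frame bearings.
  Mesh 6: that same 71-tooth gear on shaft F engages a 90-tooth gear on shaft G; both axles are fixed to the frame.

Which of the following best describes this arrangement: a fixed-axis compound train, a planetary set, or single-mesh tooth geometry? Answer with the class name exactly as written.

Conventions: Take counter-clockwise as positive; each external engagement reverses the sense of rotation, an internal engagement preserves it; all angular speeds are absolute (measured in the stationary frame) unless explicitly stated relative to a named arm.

fixed-axis compound train

class = fixed-axis compound train [6 meshes; 6 ratios multiply, 6 sense flips]
classification: fixed-axis compound train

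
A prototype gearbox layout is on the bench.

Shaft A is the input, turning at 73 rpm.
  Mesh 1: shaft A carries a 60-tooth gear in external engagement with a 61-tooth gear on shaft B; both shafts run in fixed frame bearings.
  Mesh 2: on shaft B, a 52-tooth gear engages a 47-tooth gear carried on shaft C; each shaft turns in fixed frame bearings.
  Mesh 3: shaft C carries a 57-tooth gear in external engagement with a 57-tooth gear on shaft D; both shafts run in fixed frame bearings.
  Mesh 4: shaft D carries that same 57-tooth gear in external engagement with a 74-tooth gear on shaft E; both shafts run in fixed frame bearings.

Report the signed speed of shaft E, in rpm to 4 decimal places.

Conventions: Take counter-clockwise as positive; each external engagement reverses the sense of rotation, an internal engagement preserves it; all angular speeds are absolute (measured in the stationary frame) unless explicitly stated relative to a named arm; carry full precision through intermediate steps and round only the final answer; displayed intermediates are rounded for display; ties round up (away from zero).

+61.1918 rpm

4-mesh fixed-axis compound train (all bearings frame-fixed)
mesh 1 [60T→61T]: ω = 73.0000×60/61 = 71.8033 rpm, sense flips to −
mesh 2 [52T→47T]: ω = 71.8033×52/47 = 79.4419 rpm, sense flips to +
mesh 3 [57T→57T]: ω = 79.4419×57/57 = 79.4419 rpm, sense flips to −
mesh 4 [57T→74T]: ω = 79.4419×57/74 = 61.1918 rpm, sense flips to +
signed output speed = +61.1918 rpm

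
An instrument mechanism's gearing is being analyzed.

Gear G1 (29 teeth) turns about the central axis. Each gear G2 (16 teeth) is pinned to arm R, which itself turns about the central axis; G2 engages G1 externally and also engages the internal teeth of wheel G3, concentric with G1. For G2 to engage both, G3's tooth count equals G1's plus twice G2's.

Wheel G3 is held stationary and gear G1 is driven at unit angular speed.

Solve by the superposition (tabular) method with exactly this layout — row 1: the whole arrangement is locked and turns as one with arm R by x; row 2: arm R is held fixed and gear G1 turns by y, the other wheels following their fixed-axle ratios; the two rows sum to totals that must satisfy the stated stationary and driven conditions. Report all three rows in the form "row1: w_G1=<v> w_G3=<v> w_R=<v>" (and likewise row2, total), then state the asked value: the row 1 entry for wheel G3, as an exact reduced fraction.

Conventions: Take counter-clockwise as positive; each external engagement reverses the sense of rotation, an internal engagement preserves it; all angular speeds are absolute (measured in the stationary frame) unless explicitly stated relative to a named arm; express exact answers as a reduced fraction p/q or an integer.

class = planetary set [G3 = 29+2·16 = 61; Willis about the carrier]
row 1: whole set turns with the arm by x
row 2 — arm fixed, fixed-axis ratios: sun y, ring −(29/61)·y, arm 0
boundary: total ω_ring = x − (29/61)·y = 0 and total ω_sun = x + y = 1  ⇒  y = 61/90, x = 29/90
row 2 ring = −(29/61)·61/90 = -29/90
totals (row 1 + row 2): sun 29/90 + 61/90 = 1, ring 29/90 + (-29/90) = 0, arm 29/90 + 0 = 29/90
asked cell (row1, ring) = 29/90

row1: w_G1=29/90 w_G3=29/90 w_R=29/90
row2: w_G1=61/90 w_G3=-29/90 w_R=0
total: w_G1=1 w_G3=0 w_R=29/90
asked value: 29/90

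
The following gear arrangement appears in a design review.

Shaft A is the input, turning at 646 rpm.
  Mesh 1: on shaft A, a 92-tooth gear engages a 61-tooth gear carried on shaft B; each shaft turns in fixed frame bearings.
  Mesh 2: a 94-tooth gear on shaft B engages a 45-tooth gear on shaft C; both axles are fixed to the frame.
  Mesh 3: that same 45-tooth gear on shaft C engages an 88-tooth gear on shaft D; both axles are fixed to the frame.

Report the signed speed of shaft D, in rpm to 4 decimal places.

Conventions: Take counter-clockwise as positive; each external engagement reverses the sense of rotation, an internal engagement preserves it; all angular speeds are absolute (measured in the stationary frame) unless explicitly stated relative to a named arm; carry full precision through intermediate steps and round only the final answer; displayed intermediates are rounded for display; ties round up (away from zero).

-1040.7243 rpm

class = fixed-axis compound train [3 meshes; 3 ratios multiply, 3 sense flips]
mesh 1 [92T→61T]: ω = 646.0000×92/61 = 974.2951 rpm, sense flips to −
mesh 2 [94T→45T]: ω = 974.2951×94/45 = 2035.1942 rpm, sense flips to +
mesh 3 [45T→88T]: ω = 2035.1942×45/88 = 1040.7243 rpm, sense flips to −
signed output speed = -1040.7243 rpm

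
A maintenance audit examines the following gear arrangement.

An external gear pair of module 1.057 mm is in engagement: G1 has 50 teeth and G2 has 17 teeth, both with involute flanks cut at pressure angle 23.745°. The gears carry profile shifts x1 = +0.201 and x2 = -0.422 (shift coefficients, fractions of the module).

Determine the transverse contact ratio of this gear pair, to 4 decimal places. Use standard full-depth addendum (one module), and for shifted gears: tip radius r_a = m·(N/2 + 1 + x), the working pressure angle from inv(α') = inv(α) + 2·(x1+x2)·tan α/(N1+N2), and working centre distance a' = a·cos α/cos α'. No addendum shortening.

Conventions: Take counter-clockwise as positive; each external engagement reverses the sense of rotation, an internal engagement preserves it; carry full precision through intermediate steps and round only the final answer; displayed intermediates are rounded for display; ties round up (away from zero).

class = single-mesh tooth geometry [involute pair 50T × 17T, m = 1.057]
base radii: r_b1 = 24.188034, r_b2 = 8.223932
tip radii: r_a1 = 27.694457, r_a2 = 9.595446
inv(α') = inv(23.745°) + 2·(+0.201-0.422)·tan α/(50+17) = 0.02257587  ⇒  α' = 22.84841°
a' = a·cos α / cos α' = 35.4095·cos 23.745°/cos 22.84841° = 35.171699
action lengths: √(r_a1²−r_b1²) = 13.487844, √(r_a2²−r_b2²) = 4.943635
base pitch p_b = π·m·cos α = 3.039558
CR = (13.487844 + 4.943635 − 35.171699·sin 22.84841°)/3.039558 = 1.570790
contact ratio ≈ 1.5708

1.5708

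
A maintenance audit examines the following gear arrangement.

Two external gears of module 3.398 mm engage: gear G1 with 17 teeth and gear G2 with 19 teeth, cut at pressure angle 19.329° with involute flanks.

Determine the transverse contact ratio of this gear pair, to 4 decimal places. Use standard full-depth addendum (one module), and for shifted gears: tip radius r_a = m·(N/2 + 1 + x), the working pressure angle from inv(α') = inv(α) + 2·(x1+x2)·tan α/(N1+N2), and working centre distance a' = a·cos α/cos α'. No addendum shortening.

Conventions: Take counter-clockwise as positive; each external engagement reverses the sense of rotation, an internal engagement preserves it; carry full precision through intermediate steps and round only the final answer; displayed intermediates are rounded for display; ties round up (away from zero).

recognized (one external pair, fixed centres): single-mesh tooth geometry, m = 3.398, N1 = 17, N2 = 19
base radii: r_b1 = 27.254968, r_b2 = 30.461434
tip radii: r_a1 = 32.281000, r_a2 = 35.679000
no profile shift: α' = α, a' = a
action lengths: √(r_a1²−r_b1²) = 17.298257, √(r_a2²−r_b2²) = 18.576654
base pitch p_b = π·m·cos α = 10.073412
CR = (17.298257 + 18.576654 − 61.164000·sin 19.32900°)/10.073412 = 1.551620
contact ratio ≈ 1.5516

1.5516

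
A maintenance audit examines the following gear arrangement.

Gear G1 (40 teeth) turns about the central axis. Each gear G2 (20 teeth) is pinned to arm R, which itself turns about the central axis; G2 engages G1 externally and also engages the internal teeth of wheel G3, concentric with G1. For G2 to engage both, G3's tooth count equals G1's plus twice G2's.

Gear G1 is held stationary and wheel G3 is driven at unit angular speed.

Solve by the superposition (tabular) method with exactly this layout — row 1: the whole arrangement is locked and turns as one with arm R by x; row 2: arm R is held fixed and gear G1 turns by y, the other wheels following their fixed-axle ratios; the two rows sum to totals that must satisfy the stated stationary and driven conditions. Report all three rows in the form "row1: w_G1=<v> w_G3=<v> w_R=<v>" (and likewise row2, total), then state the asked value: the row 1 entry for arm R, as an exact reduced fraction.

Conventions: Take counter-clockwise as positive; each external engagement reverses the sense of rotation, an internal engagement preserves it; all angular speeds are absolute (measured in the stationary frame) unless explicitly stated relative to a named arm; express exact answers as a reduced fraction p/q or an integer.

planetary set (40T centre, 20T on arm, 80T internal) — Willis relation
row 1 (train locked, turned with arm): all members turn x
superposition row 2 [arm held]: sun y, ring −(40/80)·y, arm 0
boundary: total ω_sun = x + y = 0 and total ω_ring = x − (40/80)·y = 1  ⇒  y = -2/3, x = 2/3
row 2 ring = −(40/80)·(-2/3) = 1/3
totals (row 1 + row 2): sun 2/3 + (-2/3) = 0, ring 2/3 + 1/3 = 1, arm 2/3 + 0 = 2/3
asked cell (row1, arm) = 2/3

row1: w_G1=2/3 w_G3=2/3 w_R=2/3
row2: w_G1=-2/3 w_G3=1/3 w_R=0
total: w_G1=0 w_G3=1 w_R=2/3
asked value: 2/3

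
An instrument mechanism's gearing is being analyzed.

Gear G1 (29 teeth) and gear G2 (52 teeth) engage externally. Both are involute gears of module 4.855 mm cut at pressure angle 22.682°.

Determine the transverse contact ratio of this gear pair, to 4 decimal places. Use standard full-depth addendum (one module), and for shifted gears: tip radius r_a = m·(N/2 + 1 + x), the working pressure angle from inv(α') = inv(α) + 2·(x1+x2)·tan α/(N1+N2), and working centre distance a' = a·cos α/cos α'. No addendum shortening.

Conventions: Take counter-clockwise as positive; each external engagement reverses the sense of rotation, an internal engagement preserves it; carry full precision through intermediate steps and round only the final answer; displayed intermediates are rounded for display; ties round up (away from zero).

class = single-mesh tooth geometry [involute pair 29T × 52T, m = 4.855]
base radii: r_b1 = 64.952907, r_b2 = 116.467281
tip radii: r_a1 = 75.252500, r_a2 = 131.085000
no profile shift: α' = α, a' = a
action lengths: √(r_a1²−r_b1²) = 38.000772, √(r_a2²−r_b2²) = 60.155213
base pitch p_b = π·m·cos α = 14.072798
CR = (38.000772 + 60.155213 − 196.627500·sin 22.68200°)/14.072798 = 1.586979
contact ratio ≈ 1.5870

1.5870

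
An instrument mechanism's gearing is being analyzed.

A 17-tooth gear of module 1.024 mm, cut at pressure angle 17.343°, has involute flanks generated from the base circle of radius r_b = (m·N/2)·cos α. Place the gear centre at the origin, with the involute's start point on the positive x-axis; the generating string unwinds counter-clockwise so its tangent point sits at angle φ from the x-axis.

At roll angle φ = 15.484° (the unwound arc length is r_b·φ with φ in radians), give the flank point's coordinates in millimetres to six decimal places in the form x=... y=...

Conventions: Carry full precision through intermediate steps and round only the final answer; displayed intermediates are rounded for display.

x=8.606167 y=0.054262

class = single-mesh tooth geometry [base-circle involute, m = 1.024, 17T]
pitch radius r_p = m·N/2 = 1.024·17/2 = 8.704000
base radius r_b = r_p·cos α = 8.704000·cos 17.343° = 8.308293
roll angle φ = 15.484° = 0.27024678 rad
x = r_b·(cos φ + φ·sin φ) = 8.606167
y = r_b·(sin φ − φ·cos φ) = 0.054262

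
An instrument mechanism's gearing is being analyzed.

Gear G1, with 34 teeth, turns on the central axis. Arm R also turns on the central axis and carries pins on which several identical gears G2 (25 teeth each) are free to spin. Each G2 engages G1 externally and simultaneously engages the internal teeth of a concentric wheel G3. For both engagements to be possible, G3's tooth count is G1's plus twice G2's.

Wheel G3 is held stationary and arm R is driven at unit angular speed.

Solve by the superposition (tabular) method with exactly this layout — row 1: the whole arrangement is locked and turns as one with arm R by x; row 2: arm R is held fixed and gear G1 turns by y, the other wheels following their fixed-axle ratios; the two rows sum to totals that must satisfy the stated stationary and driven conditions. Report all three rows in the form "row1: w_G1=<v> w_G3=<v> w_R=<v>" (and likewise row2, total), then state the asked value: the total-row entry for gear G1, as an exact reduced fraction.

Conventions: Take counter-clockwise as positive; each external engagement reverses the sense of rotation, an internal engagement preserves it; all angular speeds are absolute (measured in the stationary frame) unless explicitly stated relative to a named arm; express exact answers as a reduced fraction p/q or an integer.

row1: w_G1=1 w_G3=1 w_R=1
row2: w_G1=42/17 w_G3=-1 w_R=0
total: w_G1=59/17 w_G3=0 w_R=1
asked value: 59/17

planetary set (34T centre, 25T on arm, 84T internal) — Willis relation
row 1 (train locked, turned with arm): all members turn x
row 2: sun turns y, ring = −(34/84)·y, arm 0
boundary: total ω_ring = x − (34/84)·y = 0 and total ω_arm = x = 1  ⇒  y = 42/17, x = 1
row 2 ring = −(34/84)·42/17 = -1
totals (row 1 + row 2): sun 1 + 42/17 = 59/17, ring 1 + (-1) = 0, arm 1 + 0 = 1
asked cell (total, sun) = 59/17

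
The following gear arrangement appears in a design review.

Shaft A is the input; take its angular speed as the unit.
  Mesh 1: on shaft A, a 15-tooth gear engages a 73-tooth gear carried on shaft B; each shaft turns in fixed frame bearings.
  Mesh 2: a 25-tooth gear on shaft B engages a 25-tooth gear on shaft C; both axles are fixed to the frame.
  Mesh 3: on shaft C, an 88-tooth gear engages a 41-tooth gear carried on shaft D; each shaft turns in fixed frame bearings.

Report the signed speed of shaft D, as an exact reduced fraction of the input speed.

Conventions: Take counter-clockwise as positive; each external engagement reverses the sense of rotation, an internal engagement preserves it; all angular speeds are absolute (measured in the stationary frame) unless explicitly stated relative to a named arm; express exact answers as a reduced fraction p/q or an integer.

-1320/2993

3-mesh fixed-axis compound train (all bearings frame-fixed)
mesh 1 [15T→73T]: |ω|/ω_in = 1×15/73 = 15/73, sense flips to −
mesh 2 [25T→25T]: |ω|/ω_in = (15/73)×25/25 = 15/73, sense flips to +
mesh 3 [88T→41T]: |ω|/ω_in = (15/73)×88/41 = 1320/2993, sense flips to −
signed output speed (× input speed) = -1320/2993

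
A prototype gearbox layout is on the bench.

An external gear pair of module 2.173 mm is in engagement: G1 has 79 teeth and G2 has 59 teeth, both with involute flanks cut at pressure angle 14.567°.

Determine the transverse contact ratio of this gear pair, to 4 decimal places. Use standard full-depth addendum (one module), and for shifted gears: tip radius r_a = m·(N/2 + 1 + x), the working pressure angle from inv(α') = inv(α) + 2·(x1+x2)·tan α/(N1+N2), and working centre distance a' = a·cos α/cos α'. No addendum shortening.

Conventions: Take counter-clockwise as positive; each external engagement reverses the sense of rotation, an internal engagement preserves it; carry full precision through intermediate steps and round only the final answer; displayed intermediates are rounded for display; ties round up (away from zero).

2.2166

recognized (one external pair, fixed centres): single-mesh tooth geometry, m = 2.173, N1 = 79, N2 = 59
base radii: r_b1 = 83.074313, r_b2 = 62.042841
tip radii: r_a1 = 88.006500, r_a2 = 66.276500
no profile shift: α' = α, a' = a
action lengths: √(r_a1²−r_b1²) = 29.048281, √(r_a2²−r_b2²) = 23.307945
base pitch p_b = π·m·cos α = 6.607232
CR = (29.048281 + 23.307945 − 149.937000·sin 14.56700°)/6.607232 = 2.216553
contact ratio ≈ 2.2166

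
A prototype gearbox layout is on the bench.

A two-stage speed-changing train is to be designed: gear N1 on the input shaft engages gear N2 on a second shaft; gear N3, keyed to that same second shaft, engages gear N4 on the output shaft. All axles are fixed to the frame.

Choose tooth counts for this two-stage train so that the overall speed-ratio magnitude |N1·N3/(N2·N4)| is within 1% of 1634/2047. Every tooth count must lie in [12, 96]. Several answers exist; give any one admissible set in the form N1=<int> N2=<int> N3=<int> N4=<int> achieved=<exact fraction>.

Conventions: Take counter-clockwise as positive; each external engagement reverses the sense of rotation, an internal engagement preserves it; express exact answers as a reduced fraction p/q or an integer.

topology: fixed-axis compound train — 2 stages, target 1634/2047
target = 1634/2047 in lowest terms: an exact hit needs N1·N3 = k·1634 and N2·N4 = k·2047 for one integer k, every count in [12, 96]; additionally prefer no 1:1 stage (N1 ≠ N2, N3 ≠ N4)
k = 1: N1·N3 = 1634 = 19·86, N2·N4 = 2047 = 23·89
achieved = 19·86/(23·89) = 1634/2047; |achieved − target| = 0 ≤ 817/102350 ✓

N1=19 N2=23 N3=86 N4=89 achieved=1634/2047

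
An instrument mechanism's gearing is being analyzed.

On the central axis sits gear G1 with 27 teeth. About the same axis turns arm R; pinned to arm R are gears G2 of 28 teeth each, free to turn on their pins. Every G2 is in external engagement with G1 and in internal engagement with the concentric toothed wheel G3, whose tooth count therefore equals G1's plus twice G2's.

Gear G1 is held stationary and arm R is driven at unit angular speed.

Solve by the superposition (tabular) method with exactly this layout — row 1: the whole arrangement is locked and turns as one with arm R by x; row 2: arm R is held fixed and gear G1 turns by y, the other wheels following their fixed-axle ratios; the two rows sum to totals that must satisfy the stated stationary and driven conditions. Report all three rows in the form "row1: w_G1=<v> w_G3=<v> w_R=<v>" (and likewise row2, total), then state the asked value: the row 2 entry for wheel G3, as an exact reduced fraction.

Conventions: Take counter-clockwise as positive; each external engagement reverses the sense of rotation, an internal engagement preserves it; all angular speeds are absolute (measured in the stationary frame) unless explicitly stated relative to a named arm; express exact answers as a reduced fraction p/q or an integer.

row1: w_G1=1 w_G3=1 w_R=1
row2: w_G1=-1 w_G3=27/83 w_R=0
total: w_G1=0 w_G3=110/83 w_R=1
asked value: 27/83

topology: planetary set — G1 27T / G2 28T / G3 83T, arm = carrier (Willis)
superposition row 1 [locked train]: every member turns x
row 2: sun turns y, ring = −(27/83)·y, arm 0
boundary: total ω_sun = x + y = 0 and total ω_arm = x = 1  ⇒  y = -1, x = 1
row 2 ring = −(27/83)·(-1) = 27/83
totals (row 1 + row 2): sun 1 + (-1) = 0, ring 1 + 27/83 = 110/83, arm 1 + 0 = 1
asked cell (row2, ring) = 27/83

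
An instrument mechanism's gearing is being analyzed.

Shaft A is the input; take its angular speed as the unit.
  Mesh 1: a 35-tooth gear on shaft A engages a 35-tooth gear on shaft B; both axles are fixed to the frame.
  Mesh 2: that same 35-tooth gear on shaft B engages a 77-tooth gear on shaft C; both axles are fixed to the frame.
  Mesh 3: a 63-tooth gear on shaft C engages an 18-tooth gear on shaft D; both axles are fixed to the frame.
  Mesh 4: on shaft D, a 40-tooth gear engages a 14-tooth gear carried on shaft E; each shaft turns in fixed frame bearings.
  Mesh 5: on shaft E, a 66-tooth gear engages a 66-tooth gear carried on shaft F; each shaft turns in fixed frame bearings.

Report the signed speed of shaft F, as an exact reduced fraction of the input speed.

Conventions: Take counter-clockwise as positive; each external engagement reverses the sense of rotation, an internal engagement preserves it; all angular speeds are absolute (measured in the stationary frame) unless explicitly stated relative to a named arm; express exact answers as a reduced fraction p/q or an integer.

5-mesh fixed-axis compound train (all bearings frame-fixed)
mesh 1 [35T→35T]: |ω|/ω_in = 1×35/35 = 1, sense flips to −
mesh 2 [35T→77T]: |ω|/ω_in = 1×35/77 = 5/11, sense flips to +
mesh 3 [63T→18T]: |ω|/ω_in = (5/11)×63/18 = 35/22, sense flips to −
mesh 4 [40T→14T]: |ω|/ω_in = (35/22)×40/14 = 50/11, sense flips to +
mesh 5 [66T→66T]: |ω|/ω_in = (50/11)×66/66 = 50/11, sense flips to −
signed output speed (× input speed) = -50/11

-50/11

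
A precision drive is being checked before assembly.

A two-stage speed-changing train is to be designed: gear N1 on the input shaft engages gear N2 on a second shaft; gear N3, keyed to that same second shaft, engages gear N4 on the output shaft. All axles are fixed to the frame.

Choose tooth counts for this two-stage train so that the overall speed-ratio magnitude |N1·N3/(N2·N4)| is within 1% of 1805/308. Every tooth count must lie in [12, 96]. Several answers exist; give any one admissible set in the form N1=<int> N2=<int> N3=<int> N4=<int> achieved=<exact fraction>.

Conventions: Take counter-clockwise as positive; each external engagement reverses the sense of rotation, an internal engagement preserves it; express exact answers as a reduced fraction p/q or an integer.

design class (target 1805/308): fixed-axis compound train
target = 1805/308 in lowest terms: an exact hit needs N1·N3 = k·1805 and N2·N4 = k·308 for one integer k, every count in [12, 96]; additionally prefer no 1:1 stage (N1 ≠ N2, N3 ≠ N4)
k = 1: N1·N3 = 1805 = 19·95, N2·N4 = 308 = 14·22
achieved = 19·95/(14·22) = 1805/308; |achieved − target| = 0 ≤ 361/6160 ✓

N1=19 N2=14 N3=95 N4=22 achieved=1805/308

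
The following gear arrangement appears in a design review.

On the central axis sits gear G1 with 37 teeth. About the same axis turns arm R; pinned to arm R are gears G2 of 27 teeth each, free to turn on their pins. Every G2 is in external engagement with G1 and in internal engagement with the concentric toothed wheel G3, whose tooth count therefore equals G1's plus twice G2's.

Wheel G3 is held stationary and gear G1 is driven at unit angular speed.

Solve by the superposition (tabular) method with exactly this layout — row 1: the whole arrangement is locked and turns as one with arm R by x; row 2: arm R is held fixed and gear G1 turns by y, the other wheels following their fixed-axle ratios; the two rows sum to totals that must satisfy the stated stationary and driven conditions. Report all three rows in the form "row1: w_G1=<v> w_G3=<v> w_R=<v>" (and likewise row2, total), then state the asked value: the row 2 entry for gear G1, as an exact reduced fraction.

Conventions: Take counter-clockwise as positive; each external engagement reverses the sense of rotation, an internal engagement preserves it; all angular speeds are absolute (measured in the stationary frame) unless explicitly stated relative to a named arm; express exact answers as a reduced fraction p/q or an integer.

row1: w_G1=37/128 w_G3=37/128 w_R=37/128
row2: w_G1=91/128 w_G3=-37/128 w_R=0
total: w_G1=1 w_G3=0 w_R=37/128
asked value: 91/128

recognized (axles ride arm R): planetary set, 37/27/91 teeth
row 1: whole set turns with the arm by x
row 2 (arm held, sun turns y): ω_ring = −(37/91)·y, ω_arm = 0
boundary: total ω_ring = x − (37/91)·y = 0 and total ω_sun = x + y = 1  ⇒  y = 91/128, x = 37/128
row 2 ring = −(37/91)·91/128 = -37/128
totals (row 1 + row 2): sun 37/128 + 91/128 = 1, ring 37/128 + (-37/128) = 0, arm 37/128 + 0 = 37/128
asked cell (row2, sun) = 91/128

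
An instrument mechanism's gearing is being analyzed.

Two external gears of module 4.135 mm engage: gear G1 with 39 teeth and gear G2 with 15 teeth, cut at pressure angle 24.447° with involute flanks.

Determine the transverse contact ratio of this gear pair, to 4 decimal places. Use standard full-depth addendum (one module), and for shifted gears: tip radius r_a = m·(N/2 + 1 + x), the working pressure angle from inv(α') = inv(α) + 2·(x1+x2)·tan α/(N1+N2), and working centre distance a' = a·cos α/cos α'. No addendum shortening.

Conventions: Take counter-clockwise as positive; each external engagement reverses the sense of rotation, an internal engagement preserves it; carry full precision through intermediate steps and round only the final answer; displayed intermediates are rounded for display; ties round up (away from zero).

1.4483

class = single-mesh tooth geometry [involute pair 39T × 15T, m = 4.135]
base radii: r_b1 = 73.403352, r_b2 = 28.232058
tip radii: r_a1 = 84.767500, r_a2 = 35.147500
no profile shift: α' = α, a' = a
action lengths: √(r_a1²−r_b1²) = 42.396663, √(r_a2²−r_b2²) = 20.935559
base pitch p_b = π·m·cos α = 11.825817
CR = (42.396663 + 20.935559 − 111.645000·sin 24.44700°)/11.825817 = 1.448339
contact ratio ≈ 1.4483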